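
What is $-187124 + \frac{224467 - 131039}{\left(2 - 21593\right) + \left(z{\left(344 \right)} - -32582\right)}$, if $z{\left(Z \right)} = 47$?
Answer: $- \frac{1032690642}{5519} \approx -1.8712 \cdot 10^{5}$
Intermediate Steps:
$-187124 + \frac{224467 - 131039}{\left(2 - 21593\right) + \left(z{\left(344 \right)} - -32582\right)} = -187124 + \frac{224467 - 131039}{\left(2 - 21593\right) + \left(47 - -32582\right)} = -187124 + \frac{93428}{\left(2 - 21593\right) + \left(47 + 32582\right)} = -187124 + \frac{93428}{-21591 + 32629} = -187124 + \frac{93428}{11038} = -187124 + 93428 \cdot \frac{1}{11038} = -187124 + \frac{46714}{5519} = - \frac{1032690642}{5519}$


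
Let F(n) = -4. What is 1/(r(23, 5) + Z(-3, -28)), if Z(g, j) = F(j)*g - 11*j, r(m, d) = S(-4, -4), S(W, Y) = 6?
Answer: 1/326 ≈ 0.0030675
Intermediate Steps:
r(m, d) = 6
Z(g, j) = -11*j - 4*g (Z(g, j) = -4*g - 11*j = -11*j - 4*g)
1/(r(23, 5) + Z(-3, -28)) = 1/(6 + (-11*(-28) - 4*(-3))) = 1/(6 + (308 + 12)) = 1/(6 + 320) = 1/326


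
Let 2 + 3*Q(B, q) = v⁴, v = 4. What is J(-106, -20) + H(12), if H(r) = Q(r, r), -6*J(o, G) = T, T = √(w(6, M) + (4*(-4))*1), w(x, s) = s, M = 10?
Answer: 254/3 - I*√6/6 ≈ 84.667 - 0.40825*I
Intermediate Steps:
Q(B, q) = 254/3 (Q(B, q) = -⅔ + (⅓)*4⁴ = -⅔ + (⅓)*256 = -⅔ + 256/3 = 254/3)
T = I*√6 (T = √(10 + (4*(-4))*1) = √(10 - 16*1) = √(10 - 16) = √(-6) = I*√6 ≈ 2.4495*I)
J(o, G) = -I*√6/6
H(r) = 254/3
J(-106, -20) + H(12) = -I*√6/6 + 254/3 = 254/3 - I*√6/6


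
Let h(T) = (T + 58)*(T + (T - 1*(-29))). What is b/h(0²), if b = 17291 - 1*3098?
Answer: 14193/1682 ≈ 8.4382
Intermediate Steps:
b = 14193 (b = 17291 - 3098 = 14193)
h(T) = (29 + 2*T)*(58 + T) (h(T) = (58 + T)*(T + (T + 29)) = (58 + T)*(T + (29 + T)) = (58 + T)*(29 + 2*T) = (29 + 2*T)*(58 + T))
b/h(0²) = 14193/(1682 + 2*(0²)² + 145*0²) = 14193/(1682 + 2*0² + 145*0) = 14193/(1682 + 2*0 + 0) = 14193/(1682 + 0 + 0) = 14193/1682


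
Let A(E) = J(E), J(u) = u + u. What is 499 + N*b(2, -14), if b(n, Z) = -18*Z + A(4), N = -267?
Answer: -68921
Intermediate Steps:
J(u) = 2*u
A(E) = 2*E
b(n, Z) = 8 - 18*Z (b(n, Z) = -18*Z + 2*4 = -18*Z + 8 = 8 - 18*Z)
499 + N*b(2, -14) = 499 - 267*(8 - 18*(-14)) = 499 - 267*(8 + 252) = 499 - 267*260 = 499 - 69420 = -68921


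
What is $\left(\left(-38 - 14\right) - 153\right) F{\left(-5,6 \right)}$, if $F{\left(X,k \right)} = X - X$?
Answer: $0$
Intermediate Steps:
$F{\left(X,k \right)} = 0$
$\left(\left(-38 - 14\right) - 153\right) F{\left(-5,6 \right)} = \left(\left(-38 - 14\right) - 153\right) 0 = \left(-52 - 153\right) 0 = \left(-205\right) 0 = 0$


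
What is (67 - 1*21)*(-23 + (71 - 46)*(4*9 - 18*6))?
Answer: -83858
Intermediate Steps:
(67 - 1*21)*(-23 + (71 - 46)*(4*9 - 18*6)) = (67 - 21)*(-23 + 25*(36 - 108)) = 46*(-23 + 25*(-72)) = 46*(-23 - 1800) = 46*(-1823) = -83858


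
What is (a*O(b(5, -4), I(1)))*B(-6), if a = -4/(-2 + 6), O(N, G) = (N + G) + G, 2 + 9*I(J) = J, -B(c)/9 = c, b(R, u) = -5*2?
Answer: 552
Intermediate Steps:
b(R, u) = -10
B(c) = -9*c
I(J) = -2/9 + J/9
O(N, G) = N + 2*G (O(N, G) = (G + N) + G = N + 2*G)
a = -1 (a = -4/4 = -4*¼ = -1)
(a*O(b(5, -4), I(1)))*B(-6) = (-(-10 + 2*(-2/9 + (⅑)*1)))*(-9*(-6)) = -(-10 + 2*(-2/9 + ⅑))*54 = -(-10 + 2*(-⅑))*54 = -(-10 - 2/9)*54 = -1*(-92/9)*54 = (92/9)*54 = 552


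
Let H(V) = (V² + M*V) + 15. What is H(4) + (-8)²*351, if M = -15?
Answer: 22435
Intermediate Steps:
H(V) = 15 + V² - 15*V (H(V) = (V² - 15*V) + 15 = 15 + V² - 15*V)
H(4) + (-8)²*351 = (15 + 4² - 15*4) + (-8)²*351 = (15 + 16 - 60) + 64*351 = -29 + 22464 = 22435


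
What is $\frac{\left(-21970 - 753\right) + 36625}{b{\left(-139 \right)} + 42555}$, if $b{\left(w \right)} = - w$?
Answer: $\frac{6951}{21347} \approx 0.32562$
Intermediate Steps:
$\frac{\left(-21970 - 753\right) + 36625}{b{\left(-139 \right)} + 42555} = \frac{\left(-21970 - 753\right) + 36625}{\left(-1\right) \left(-139\right) + 42555} = \frac{-22723 + 36625}{139 + 42555} = \frac{13902}{42694} = 13902 \cdot \frac{1}{42694} = \frac{6951}{21347}$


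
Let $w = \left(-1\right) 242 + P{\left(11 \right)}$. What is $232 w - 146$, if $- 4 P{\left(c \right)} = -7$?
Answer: $-55884$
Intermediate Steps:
$P{\left(c \right)} = \frac{7}{4}$ ($P{\left(c \right)} = \left(- \frac{1}{4}\right) \left(-7\right) = \frac{7}{4}$)
$w = - \frac{961}{4}$ ($w = \left(-1\right) 242 + \frac{7}{4} = -242 + \frac{7}{4} = - \frac{961}{4} \approx -240.25$)
$232 w - 146 = 232 \left(- \frac{961}{4}\right) - 146 = -55738 - 146 = -55884$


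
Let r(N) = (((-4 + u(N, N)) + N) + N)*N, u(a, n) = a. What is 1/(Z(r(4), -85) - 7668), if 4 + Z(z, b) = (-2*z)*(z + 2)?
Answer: -1/9848 ≈ -0.00010154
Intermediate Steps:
r(N) = N*(-4 + 3*N) (r(N) = (((-4 + N) + N) + N)*N = ((-4 + 2*N) + N)*N = (-4 + 3*N)*N = N*(-4 + 3*N))
Z(z, b) = -4 - 2*z*(2 + z) (Z(z, b) = -4 + (-2*z)*(z + 2) = -4 + (-2*z)*(2 + z) = -4 - 2*z*(2 + z))
1/(Z(r(4), -85) - 7668) = 1/((-4 - 16*(-4 + 3*4) - 2*16*(-4 + 3*4)²) - 7668) = 1/((-4 - 16*(-4 + 12) - 2*16*(-4 + 12)²) - 7668) = 1/((-4 - 16*8 - 2*(4*8)²) - 7668) = 1/((-4 - 4*32 - 2*32²) - 7668) = 1/((-4 - 128 - 2*1024) - 7668) = 1/((-4 - 128 - 2048) - 7668) = 1/(-2180 - 7668) = 1/(-9848) = -1/9848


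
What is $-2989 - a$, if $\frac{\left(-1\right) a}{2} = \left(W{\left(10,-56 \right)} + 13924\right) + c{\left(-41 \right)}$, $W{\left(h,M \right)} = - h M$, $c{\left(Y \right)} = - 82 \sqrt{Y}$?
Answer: $25979 - 164 i \sqrt{41} \approx 25979.0 - 1050.1 i$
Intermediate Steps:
$W{\left(h,M \right)} = - M h$
$a = -28968 + 164 i \sqrt{41}$ ($a = - 2 \left(\left(\left(-1\right) \left(-56\right) 10 + 13924\right) - 82 \sqrt{-41}\right) = - 2 \left(\left(560 + 13924\right) - 82 i \sqrt{41}\right) = - 2 \left(14484 - 82 i \sqrt{41}\right) = -28968 + 164 i \sqrt{41} \approx -28968.0 + 1050.1 i$)
$-2989 - a = -2989 - \left(-28968 + 164 i \sqrt{41}\right) = -2989 + \left(28968 - 164 i \sqrt{41}\right) = 25979 - 164 i \sqrt{41}$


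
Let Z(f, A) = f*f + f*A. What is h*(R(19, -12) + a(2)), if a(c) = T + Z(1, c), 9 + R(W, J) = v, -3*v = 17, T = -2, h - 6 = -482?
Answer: 19516/3 ≈ 6505.3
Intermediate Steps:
Z(f, A) = f² + A*f
h = -476 (h = 6 - 482 = -476)
v = -17/3 (v = -⅓*17 = -17/3 ≈ -5.6667)
R(W, J) = -44/3 (R(W, J) = -9 - 17/3 = -44/3)
a(c) = -1 + c (a(c) = -2 + 1*(c + 1) = -2 + 1*(1 + c) = -2 + (1 + c) = -1 + c)
h*(R(19, -12) + a(2)) = -476*(-44/3 + (-1 + 2)) = -476*(-44/3 + 1) = -476*(-41/3) = 19516/3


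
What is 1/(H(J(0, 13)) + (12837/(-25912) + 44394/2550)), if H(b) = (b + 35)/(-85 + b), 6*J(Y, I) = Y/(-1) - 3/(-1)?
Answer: 1861129400/30697255947 ≈ 0.060629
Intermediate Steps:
J(Y, I) = 1/2 - Y/6 (J(Y, I) = (Y/(-1) - 3/(-1))/6 = (Y*(-1) - 3*(-1))/6 = (-Y + 3)/6 = (3 - Y)/6 = 1/2 - Y/6)
H(b) = (35 + b)/(-85 + b)
1/(H(J(0, 13)) + (12837/(-25912) + 44394/2550)) = 1/((35 + (1/2 - 1/6*0))/(-85 + (1/2 - 1/6*0)) + (12837/(-25912) + 44394/2550)) = 1/((35 + (1/2 + 0))/(-85 + (1/2 + 0)) + (12837*(-1/25912) + 44394*(1/2550))) = 1/((35 + 1/2)/(-85 + 1/2) + (-12837/25912 + 7399/425)) = 1/((71/2)/(-169/2) + 186267163/11012600) = 1/(-2/169*71/2 + 186267163/11012600) = 1/(-71/169 + 186267163/11012600) = 1/(30697255947/1861129400) = 1861129400/30697255947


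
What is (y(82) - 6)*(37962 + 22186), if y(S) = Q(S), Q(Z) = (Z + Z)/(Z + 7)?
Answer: -22254760/89 ≈ -2.5005e+5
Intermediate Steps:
Q(Z) = 2*Z/(7 + Z) (Q(Z) = (2*Z)/(7 + Z) = 2*Z/(7 + Z))
y(S) = 2*S/(7 + S)
(y(82) - 6)*(37962 + 22186) = (2*82/(7 + 82) - 6)*(37962 + 22186) = (2*82/89 - 6)*60148 = (2*82*(1/89) - 6)*60148 = (164/89 - 6)*60148 = -370/89*60148 = -22254760/89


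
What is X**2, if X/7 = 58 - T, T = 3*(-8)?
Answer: 329476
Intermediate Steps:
T = -24
X = 574 (X = 7*(58 - 1*(-24)) = 7*(58 + 24) = 7*82 = 574)
X**2 = 574**2 = 329476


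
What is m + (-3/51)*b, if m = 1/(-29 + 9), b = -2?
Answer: 23/340 ≈ 0.067647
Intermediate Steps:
m = -1/20 (m = 1/(-20) = -1/20 ≈ -0.050000)
m + (-3/51)*b = -1/20 - 3/51*(-2) = -1/20 - 3*1/51*(-2) = -1/20 - 1/17*(-2) = -1/20 + 2/17 = 23/340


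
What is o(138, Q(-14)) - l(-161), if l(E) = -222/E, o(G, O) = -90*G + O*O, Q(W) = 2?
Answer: -1999198/161 ≈ -12417.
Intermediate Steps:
o(G, O) = O² - 90*G (o(G, O) = -90*G + O² = O² - 90*G)
o(138, Q(-14)) - l(-161) = (2² - 90*138) - (-222)/(-161) = (4 - 12420) - (-222)*(-1)/161 = -12416 - 1*222/161 = -12416 - 222/161 = -1999198/161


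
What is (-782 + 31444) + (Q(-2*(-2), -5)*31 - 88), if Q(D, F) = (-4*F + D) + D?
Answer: 31442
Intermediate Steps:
Q(D, F) = -4*F + 2*D (Q(D, F) = (D - 4*F) + D = -4*F + 2*D)
(-782 + 31444) + (Q(-2*(-2), -5)*31 - 88) = (-782 + 31444) + ((-4*(-5) + 2*(-2*(-2)))*31 - 88) = 30662 + ((20 + 2*4)*31 - 88) = 30662 + ((20 + 8)*31 - 88) = 30662 + (28*31 - 88) = 30662 + (868 - 88) = 30662 + 780 = 31442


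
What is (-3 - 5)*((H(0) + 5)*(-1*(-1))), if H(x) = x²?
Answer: -40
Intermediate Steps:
(-3 - 5)*((H(0) + 5)*(-1*(-1))) = (-3 - 5)*((0² + 5)*(-1*(-1))) = -8*(0 + 5) = -40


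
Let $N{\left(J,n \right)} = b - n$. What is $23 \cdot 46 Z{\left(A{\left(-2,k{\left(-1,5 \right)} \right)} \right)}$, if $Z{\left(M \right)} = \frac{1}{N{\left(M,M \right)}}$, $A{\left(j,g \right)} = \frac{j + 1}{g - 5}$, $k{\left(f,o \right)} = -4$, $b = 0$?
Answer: $-9522$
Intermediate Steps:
$N{\left(J,n \right)} = - n$ ($N{\left(J,n \right)} = 0 - n = - n$)
$A{\left(j,g \right)} = \frac{1 + j}{-5 + g}$
$Z{\left(M \right)} = - \frac{1}{M}$ ($Z{\left(M \right)} = \frac{1}{\left(-1\right) M} = - \frac{1}{M}$)
$23 \cdot 46 Z{\left(A{\left(-2,k{\left(-1,5 \right)} \right)} \right)} = 23 \cdot 46 \left(- \frac{1}{\frac{1}{-5 - 4} \left(1 - 2\right)}\right) = 1058 \left(- \frac{1}{\frac{1}{-9} \left(-1\right)}\right) = 1058 \left(- \frac{1}{\left(- \frac{1}{9}\right) \left(-1\right)}\right) = 1058 \left(- \frac{1}{\frac{1}{9}}\right) = 1058 \left(\left(-1\right) 9\right) = 1058 \left(-9\right) = -9522$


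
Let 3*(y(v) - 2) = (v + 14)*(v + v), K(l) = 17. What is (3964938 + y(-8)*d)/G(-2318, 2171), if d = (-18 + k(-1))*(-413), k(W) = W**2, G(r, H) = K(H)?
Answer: 3754308/17 ≈ 2.2084e+5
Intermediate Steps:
G(r, H) = 17
y(v) = 2 + 2*v*(14 + v)/3 (y(v) = 2 + ((v + 14)*(v + v))/3 = 2 + ((14 + v)*(2*v))/3 = 2 + (2*v*(14 + v))/3 = 2 + 2*v*(14 + v)/3)
d = 7021 (d = (-18 + (-1)**2)*(-413) = (-18 + 1)*(-413) = -17*(-413) = 7021)
(3964938 + y(-8)*d)/G(-2318, 2171) = (3964938 + (2 + (2/3)*(-8)**2 + (28/3)*(-8))*7021)/17 = (3964938 + (2 + (2/3)*64 - 224/3)*7021)*(1/17) = (3964938 + (2 + 128/3 - 224/3)*7021)*(1/17) = (3964938 - 30*7021)*(1/17) = (3964938 - 210630)*(1/17) = 3754308*(1/17) = 3754308/17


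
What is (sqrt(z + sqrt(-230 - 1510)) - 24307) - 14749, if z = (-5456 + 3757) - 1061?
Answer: -39056 + sqrt(-2760 + 2*I*sqrt(435)) ≈ -39056.0 + 52.537*I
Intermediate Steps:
z = -2760 (z = -1699 - 1061 = -2760)
(sqrt(z + sqrt(-230 - 1510)) - 24307) - 14749 = (sqrt(-2760 + sqrt(-230 - 1510)) - 24307) - 14749 = (sqrt(-2760 + sqrt(-1740)) - 24307) - 14749 = (sqrt(-2760 + 2*I*sqrt(435)) - 24307) - 14749 = (-24307 + sqrt(-2760 + 2*I*sqrt(435))) - 14749 = -39056 + sqrt(-2760 + 2*I*sqrt(435))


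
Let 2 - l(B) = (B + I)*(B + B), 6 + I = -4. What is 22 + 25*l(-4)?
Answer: -2728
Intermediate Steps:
I = -10 (I = -6 - 4 = -10)
l(B) = 2 - 2*B*(-10 + B) (l(B) = 2 - (B - 10)*(B + B) = 2 - (-10 + B)*2*B = 2 - 2*B*(-10 + B))
22 + 25*l(-4) = 22 + 25*(2 - 2*(-4)² + 20*(-4)) = 22 + 25*(2 - 2*16 - 80) = 22 + 25*(2 - 32 - 80) = 22 + 25*(-110) = 22 - 2750 = -2728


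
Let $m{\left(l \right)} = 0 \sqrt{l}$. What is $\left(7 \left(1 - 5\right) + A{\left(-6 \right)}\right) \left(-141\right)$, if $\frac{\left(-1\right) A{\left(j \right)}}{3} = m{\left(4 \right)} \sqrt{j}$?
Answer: $3948$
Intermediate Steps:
$m{\left(l \right)} = 0$
$A{\left(j \right)} = 0$ ($A{\left(j \right)} = - 3 \cdot 0 \sqrt{j} = \left(-3\right) 0 = 0$)
$\left(7 \left(1 - 5\right) + A{\left(-6 \right)}\right) \left(-141\right) = \left(7 \left(1 - 5\right) + 0\right) \left(-141\right) = \left(7 \left(-4\right) + 0\right) \left(-141\right) = \left(-28 + 0\right) \left(-141\right) = \left(-28\right) \left(-141\right) = 3948$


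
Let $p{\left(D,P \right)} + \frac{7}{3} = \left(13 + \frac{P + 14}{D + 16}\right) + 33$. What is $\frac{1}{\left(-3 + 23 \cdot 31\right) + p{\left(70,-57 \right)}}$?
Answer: $\frac{6}{4519} \approx 0.0013277$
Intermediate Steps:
$p{\left(D,P \right)} = \frac{131}{3} + \frac{14 + P}{16 + D}$ ($p{\left(D,P \right)} = - \frac{7}{3} + \left(\left(13 + \frac{P + 14}{D + 16}\right) + 33\right) = - \frac{7}{3} + \left(\left(13 + \frac{14 + P}{16 + D}\right) + 33\right) = - \frac{7}{3} + \left(46 + \frac{14 + P}{16 + D}\right) = \frac{131}{3} + \frac{14 + P}{16 + D}$)
$\frac{1}{\left(-3 + 23 \cdot 31\right) + p{\left(70,-57 \right)}} = \frac{1}{\left(-3 + 23 \cdot 31\right) + \frac{2138 + 3 \left(-57\right) + 131 \cdot 70}{3 \left(16 + 70\right)}} = \frac{1}{\left(-3 + 713\right) + \frac{2138 - 171 + 9170}{3 \cdot 86}} = \frac{1}{710 + \frac{1}{3} \cdot \frac{1}{86} \cdot 11137} = \frac{1}{710 + \frac{259}{6}} = \frac{1}{\frac{4519}{6}} = \frac{6}{4519}$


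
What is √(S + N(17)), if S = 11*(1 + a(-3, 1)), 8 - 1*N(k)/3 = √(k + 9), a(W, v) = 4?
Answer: √(79 - 3*√26) ≈ 7.9814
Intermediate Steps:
N(k) = 24 - 3*√(9 + k) (N(k) = 24 - 3*√(k + 9) = 24 - 3*√(9 + k))
S = 55 (S = 11*(1 + 4) = 11*5 = 55)
√(S + N(17)) = √(55 + (24 - 3*√(9 + 17))) = √(55 + (24 - 3*√26)) = √(79 - 3*√26)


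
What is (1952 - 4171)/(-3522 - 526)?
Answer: 2219/4048 ≈ 0.54817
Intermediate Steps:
(1952 - 4171)/(-3522 - 526) = -2219/(-4048) = -2219*(-1/4048) = 2219/4048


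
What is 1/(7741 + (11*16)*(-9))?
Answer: 1/6157 ≈ 0.00016242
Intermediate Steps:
1/(7741 + (11*16)*(-9)) = 1/(7741 + 176*(-9)) = 1/(7741 - 1584) = 1/6157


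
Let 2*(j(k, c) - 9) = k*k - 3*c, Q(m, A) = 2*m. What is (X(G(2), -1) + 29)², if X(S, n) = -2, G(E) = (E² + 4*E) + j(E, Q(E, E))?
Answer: 729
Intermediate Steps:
j(k, c) = 9 + k²/2 - 3*c/2 (j(k, c) = 9 + (k*k - 3*c)/2 = 9 + (k² - 3*c)/2 = 9 + (k²/2 - 3*c/2) = 9 + k²/2 - 3*c/2)
G(E) = 9 + E + 3*E²/2 (G(E) = (E² + 4*E) + (9 + E²/2 - 3*E) = 9 + E + 3*E²/2)
(X(G(2), -1) + 29)² = (-2 + 29)² = 27² = 729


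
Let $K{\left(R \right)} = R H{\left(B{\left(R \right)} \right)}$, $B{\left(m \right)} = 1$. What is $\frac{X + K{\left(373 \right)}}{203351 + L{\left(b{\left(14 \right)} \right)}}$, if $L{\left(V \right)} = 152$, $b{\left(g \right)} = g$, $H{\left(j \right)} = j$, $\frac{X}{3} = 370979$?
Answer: $\frac{1113310}{203503} \approx 5.4707$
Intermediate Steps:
$X = 1112937$ ($X = 3 \cdot 370979 = 1112937$)
$K{\left(R \right)} = R$ ($K{\left(R \right)} = R 1 = R$)
$\frac{X + K{\left(373 \right)}}{203351 + L{\left(b{\left(14 \right)} \right)}} = \frac{1112937 + 373}{203351 + 152} = \frac{1113310}{203503}$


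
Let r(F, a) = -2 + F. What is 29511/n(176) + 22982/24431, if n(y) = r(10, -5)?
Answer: 721167097/195448 ≈ 3689.8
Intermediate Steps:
n(y) = 8 (n(y) = -2 + 10 = 8)
29511/n(176) + 22982/24431 = 29511/8 + 22982/24431 = 721167097/195448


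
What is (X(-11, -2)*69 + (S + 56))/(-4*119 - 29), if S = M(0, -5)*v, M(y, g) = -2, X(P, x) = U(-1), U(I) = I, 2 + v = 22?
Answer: 53/505 ≈ 0.10495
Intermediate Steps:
v = 20 (v = -2 + 22 = 20)
X(P, x) = -1
S = -40 (S = -2*20 = -40)
(X(-11, -2)*69 + (S + 56))/(-4*119 - 29) = (-1*69 + (-40 + 56))/(-4*119 - 29) = (-69 + 16)/(-476 - 29) = -53/(-505) = -53*(-1/505) = 53/505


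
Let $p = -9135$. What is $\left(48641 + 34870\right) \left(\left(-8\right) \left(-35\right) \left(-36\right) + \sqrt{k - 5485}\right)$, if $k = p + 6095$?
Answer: $-841790880 + 417555 i \sqrt{341} \approx -8.4179 \cdot 10^{8} + 7.7106 \cdot 10^{6} i$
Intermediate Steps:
$k = -3040$ ($k = -9135 + 6095 = -3040$)
$\left(48641 + 34870\right) \left(\left(-8\right) \left(-35\right) \left(-36\right) + \sqrt{k - 5485}\right) = \left(48641 + 34870\right) \left(\left(-8\right) \left(-35\right) \left(-36\right) + \sqrt{-3040 - 5485}\right) = 83511 \left(280 \left(-36\right) + \sqrt{-8525}\right) = 83511 \left(-10080 + 5 i \sqrt{341}\right) = -841790880 + 417555 i \sqrt{341}$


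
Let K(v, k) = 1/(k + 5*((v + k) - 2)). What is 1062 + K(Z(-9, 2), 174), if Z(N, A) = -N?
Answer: 1145899/1079 ≈ 1062.0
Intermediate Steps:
K(v, k) = 1/(-10 + 5*v + 6*k) (K(v, k) = 1/(k + 5*((k + v) - 2)) = 1/(k + 5*(-2 + k + v)) = 1/(k + (-10 + 5*k + 5*v)) = 1/(-10 + 5*v + 6*k))
1062 + K(Z(-9, 2), 174) = 1062 + 1/(-10 + 5*(-1*(-9)) + 6*174) = 1062 + 1/(-10 + 5*9 + 1044) = 1062 + 1/(-10 + 45 + 1044) = 1062 + 1/1079 = 1145899/1079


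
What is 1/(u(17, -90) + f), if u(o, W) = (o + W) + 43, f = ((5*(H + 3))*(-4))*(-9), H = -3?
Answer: -1/30 ≈ -0.033333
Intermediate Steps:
f = 0 (f = ((5*(-3 + 3))*(-4))*(-9) = ((5*0)*(-4))*(-9) = (0*(-4))*(-9) = 0*(-9) = 0)
u(o, W) = 43 + W + o (u(o, W) = (W + o) + 43 = 43 + W + o)
1/(u(17, -90) + f) = 1/((43 - 90 + 17) + 0) = 1/(-30 + 0) = 1/(-30) = -1/30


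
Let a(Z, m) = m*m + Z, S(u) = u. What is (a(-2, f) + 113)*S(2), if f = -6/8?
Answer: 1785/8 ≈ 223.13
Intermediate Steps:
f = -3/4 (f = -6*1/8 = -3/4 ≈ -0.75000)
a(Z, m) = Z + m**2 (a(Z, m) = m**2 + Z = Z + m**2)
(a(-2, f) + 113)*S(2) = ((-2 + (-3/4)**2) + 113)*2 = ((-2 + 9/16) + 113)*2 = (-23/16 + 113)*2 = (1785/16)*2 = 1785/8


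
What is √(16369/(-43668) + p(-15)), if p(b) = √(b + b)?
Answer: √(-19855597 + 52969284*I*√30)/7278 ≈ 1.5992 + 1.7124*I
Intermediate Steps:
p(b) = √2*√b (p(b) = √(2*b) = √2*√b)
√(16369/(-43668) + p(-15)) = √(16369/(-43668) + √2*√(-15)) = √(16369*(-1/43668) + √2*(I*√15)) = √(-16369/43668 + I*√30)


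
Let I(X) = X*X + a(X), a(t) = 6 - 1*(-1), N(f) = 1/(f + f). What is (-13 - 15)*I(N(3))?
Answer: -1771/9 ≈ -196.78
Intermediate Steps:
N(f) = 1/(2*f)
a(t) = 7 (a(t) = 6 + 1 = 7)
I(X) = 7 + X² (I(X) = X*X + 7 = X² + 7 = 7 + X²)
(-13 - 15)*I(N(3)) = (-13 - 15)*(7 + ((½)/3)²) = -28*(7 + ((½)*(⅓))²) = -28*(7 + (⅙)²) = -28*(7 + 1/36) = -28*253/36 = -1771/9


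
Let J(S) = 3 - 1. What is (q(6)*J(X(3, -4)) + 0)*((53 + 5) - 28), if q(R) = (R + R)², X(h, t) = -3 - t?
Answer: 8640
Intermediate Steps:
q(R) = 4*R² (q(R) = (2*R)² = 4*R²)
J(S) = 2
(q(6)*J(X(3, -4)) + 0)*((53 + 5) - 28) = ((4*6²)*2 + 0)*((53 + 5) - 28) = ((4*36)*2 + 0)*(58 - 28) = (144*2 + 0)*30 = (288 + 0)*30 = 288*30 = 8640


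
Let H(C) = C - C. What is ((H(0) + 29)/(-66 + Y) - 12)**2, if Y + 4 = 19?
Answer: 410881/2601 ≈ 157.97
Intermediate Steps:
H(C) = 0
Y = 15 (Y = -4 + 19 = 15)
((H(0) + 29)/(-66 + Y) - 12)**2 = ((0 + 29)/(-66 + 15) - 12)**2 = (29/(-51) - 12)**2 = (29*(-1/51) - 12)**2 = (-29/51 - 12)**2 = (-641/51)**2 = 410881/2601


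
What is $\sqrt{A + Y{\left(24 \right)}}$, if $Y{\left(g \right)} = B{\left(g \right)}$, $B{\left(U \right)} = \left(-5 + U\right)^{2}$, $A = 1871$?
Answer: $6 \sqrt{62} \approx 47.244$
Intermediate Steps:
$Y{\left(g \right)} = \left(-5 + g\right)^{2}$
$\sqrt{A + Y{\left(24 \right)}} = \sqrt{1871 + \left(-5 + 24\right)^{2}} = \sqrt{1871 + 19^{2}} = \sqrt{1871 + 361} = \sqrt{2232} = 6 \sqrt{62}$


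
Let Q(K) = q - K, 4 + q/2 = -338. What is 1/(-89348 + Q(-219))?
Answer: -1/89813 ≈ -1.1134e-5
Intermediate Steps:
q = -684 (q = -8 + 2*(-338) = -8 - 676 = -684)
Q(K) = -684 - K
1/(-89348 + Q(-219)) = 1/(-89348 + (-684 - 1*(-219))) = 1/(-89348 + (-684 + 219)) = 1/(-89348 - 465) = 1/(-89813) = -1/89813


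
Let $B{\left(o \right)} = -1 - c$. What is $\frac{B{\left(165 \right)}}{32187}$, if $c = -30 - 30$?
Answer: $\frac{59}{32187} \approx 0.001833$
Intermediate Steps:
$c = -60$
$B{\left(o \right)} = 59$ ($B{\left(o \right)} = -1 - -60 = -1 + 60 = 59$)
$\frac{B{\left(165 \right)}}{32187} = \frac{59}{32187}$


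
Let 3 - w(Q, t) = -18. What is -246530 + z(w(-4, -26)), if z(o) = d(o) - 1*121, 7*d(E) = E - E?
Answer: -246651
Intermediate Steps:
w(Q, t) = 21 (w(Q, t) = 3 - 1*(-18) = 3 + 18 = 21)
d(E) = 0 (d(E) = (E - E)/7 = (⅐)*0 = 0)
z(o) = -121 (z(o) = 0 - 1*121 = 0 - 121 = -121)
-246530 + z(w(-4, -26)) = -246530 - 121 = -246651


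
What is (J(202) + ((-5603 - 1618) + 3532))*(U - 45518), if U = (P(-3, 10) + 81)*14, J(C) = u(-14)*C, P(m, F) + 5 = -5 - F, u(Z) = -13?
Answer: 282053160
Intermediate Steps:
P(m, F) = -10 - F (P(m, F) = -5 + (-5 - F) = -10 - F)
J(C) = -13*C
U = 854 (U = ((-10 - 1*10) + 81)*14 = ((-10 - 10) + 81)*14 = (-20 + 81)*14 = 61*14 = 854)
(J(202) + ((-5603 - 1618) + 3532))*(U - 45518) = (-13*202 + ((-5603 - 1618) + 3532))*(854 - 45518) = (-2626 + (-7221 + 3532))*(-44664) = (-2626 - 3689)*(-44664) = -6315*(-44664) = 282053160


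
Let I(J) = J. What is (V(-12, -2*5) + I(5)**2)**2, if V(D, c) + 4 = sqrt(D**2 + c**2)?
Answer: 685 + 84*sqrt(61) ≈ 1341.1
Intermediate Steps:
V(D, c) = -4 + sqrt(D**2 + c**2)
(V(-12, -2*5) + I(5)**2)**2 = ((-4 + sqrt((-12)**2 + (-2*5)**2)) + 5**2)**2 = ((-4 + sqrt(144 + (-10)**2)) + 25)**2 = ((-4 + sqrt(144 + 100)) + 25)**2 = ((-4 + sqrt(244)) + 25)**2 = ((-4 + 2*sqrt(61)) + 25)**2 = (21 + 2*sqrt(61))**2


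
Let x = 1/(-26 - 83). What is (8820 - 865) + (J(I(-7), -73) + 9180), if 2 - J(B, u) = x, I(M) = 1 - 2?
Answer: 1867934/109 ≈ 17137.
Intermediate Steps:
I(M) = -1
x = -1/109 (x = 1/(-109) = -1/109 ≈ -0.0091743)
J(B, u) = 219/109 (J(B, u) = 2 - 1*(-1/109) = 2 + 1/109 = 219/109)
(8820 - 865) + (J(I(-7), -73) + 9180) = (8820 - 865) + (219/109 + 9180) = 7955 + 1000839/109 = 1867934/109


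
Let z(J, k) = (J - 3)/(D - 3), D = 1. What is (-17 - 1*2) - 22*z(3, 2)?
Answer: -19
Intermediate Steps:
z(J, k) = 3/2 - J/2 (z(J, k) = (J - 3)/(1 - 3) = (-3 + J)/(-2) = (-3 + J)*(-½) = 3/2 - J/2)
(-17 - 1*2) - 22*z(3, 2) = (-17 - 1*2) - 22*(3/2 - ½*3) = (-17 - 2) - 22*(3/2 - 3/2) = -19 - 22*0 = -19 + 0 = -19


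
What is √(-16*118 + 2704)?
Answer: 4*√51 ≈ 28.566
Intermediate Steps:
√(-16*118 + 2704) = √(-1888 + 2704) = √816 = 4*√51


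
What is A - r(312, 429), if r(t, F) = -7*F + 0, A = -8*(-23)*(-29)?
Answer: -2333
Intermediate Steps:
A = -5336 (A = 184*(-29) = -5336)
r(t, F) = -7*F
A - r(312, 429) = -5336 - (-7)*429 = -5336 - 1*(-3003) = -5336 + 3003 = -2333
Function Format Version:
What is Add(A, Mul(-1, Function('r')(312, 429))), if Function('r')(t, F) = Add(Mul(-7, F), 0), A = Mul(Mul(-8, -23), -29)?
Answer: -2333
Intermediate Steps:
A = -5336 (A = Mul(184, -29) = -5336)
Function('r')(t, F) = Mul(-7, F)
Add(A, Mul(-1, Function('r')(312, 429))) = Add(-5336, Mul(-1, Mul(-7, 429))) = Add(-5336, Mul(-1, -3003)) = Add(-5336, 3003) = -2333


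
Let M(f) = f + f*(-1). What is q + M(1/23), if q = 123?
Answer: 123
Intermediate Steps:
M(f) = 0 (M(f) = f - f = 0)
q + M(1/23) = 123 + 0 = 123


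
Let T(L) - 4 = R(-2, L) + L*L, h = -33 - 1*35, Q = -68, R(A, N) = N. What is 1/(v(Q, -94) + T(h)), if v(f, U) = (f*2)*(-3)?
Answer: 1/4968 ≈ 0.00020129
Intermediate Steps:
v(f, U) = -6*f (v(f, U) = (2*f)*(-3) = -6*f)
h = -68 (h = -33 - 35 = -68)
T(L) = 4 + L + L² (T(L) = 4 + (L + L*L) = 4 + (L + L²) = 4 + L + L²)
1/(v(Q, -94) + T(h)) = 1/(-6*(-68) + (4 - 68 + (-68)²)) = 1/(408 + (4 - 68 + 4624)) = 1/(408 + 4560) = 1/4968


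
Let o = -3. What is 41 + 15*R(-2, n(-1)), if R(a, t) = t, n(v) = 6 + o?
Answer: 86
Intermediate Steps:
n(v) = 3 (n(v) = 6 - 3 = 3)
41 + 15*R(-2, n(-1)) = 41 + 15*3 = 41 + 45 = 86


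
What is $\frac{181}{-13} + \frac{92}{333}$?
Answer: $- \frac{59077}{4329} \approx -13.647$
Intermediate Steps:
$\frac{181}{-13} + \frac{92}{333} = 181 \left(- \frac{1}{13}\right) + 92 \cdot \frac{1}{333} = - \frac{181}{13} + \frac{92}{333} = - \frac{59077}{4329}$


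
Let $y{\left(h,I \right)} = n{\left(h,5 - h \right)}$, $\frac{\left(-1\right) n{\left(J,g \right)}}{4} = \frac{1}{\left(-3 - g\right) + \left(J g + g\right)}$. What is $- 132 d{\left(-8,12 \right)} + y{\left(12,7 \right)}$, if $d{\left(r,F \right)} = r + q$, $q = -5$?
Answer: $\frac{149296}{87} \approx 1716.0$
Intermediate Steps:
$n{\left(J,g \right)} = - \frac{4}{-3 + J g}$ ($n{\left(J,g \right)} = - \frac{4}{\left(-3 - g\right) + \left(J g + g\right)} = - \frac{4}{\left(-3 - g\right) + \left(g + J g\right)} = - \frac{4}{-3 + J g}$)
$y{\left(h,I \right)} = - \frac{4}{-3 + h \left(5 - h\right)}$
$d{\left(r,F \right)} = -5 + r$ ($d{\left(r,F \right)} = r - 5 = -5 + r$)
$- 132 d{\left(-8,12 \right)} + y{\left(12,7 \right)} = - 132 \left(-5 - 8\right) + \frac{4}{3 + 12 \left(-5 + 12\right)} = \left(-132\right) \left(-13\right) + \frac{4}{3 + 12 \cdot 7} = 1716 + \frac{4}{3 + 84} = 1716 + \frac{4}{87} = \frac{149296}{87}$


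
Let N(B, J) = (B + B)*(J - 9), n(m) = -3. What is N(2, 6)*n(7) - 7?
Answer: 29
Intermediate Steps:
N(B, J) = 2*B*(-9 + J) (N(B, J) = (2*B)*(-9 + J) = 2*B*(-9 + J))
N(2, 6)*n(7) - 7 = (2*2*(-9 + 6))*(-3) - 7 = (2*2*(-3))*(-3) - 7 = -12*(-3) - 7 = 36 - 7 = 29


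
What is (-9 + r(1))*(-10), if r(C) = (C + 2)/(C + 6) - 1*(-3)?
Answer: 390/7 ≈ 55.714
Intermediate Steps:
r(C) = 3 + (2 + C)/(6 + C) (r(C) = (2 + C)/(6 + C) + 3 = 3 + (2 + C)/(6 + C))
(-9 + r(1))*(-10) = (-9 + 4*(5 + 1)/(6 + 1))*(-10) = (-9 + 4*6/7)*(-10) = (-9 + 4*(⅐)*6)*(-10) = (-9 + 24/7)*(-10) = -39/7*(-10) = 390/7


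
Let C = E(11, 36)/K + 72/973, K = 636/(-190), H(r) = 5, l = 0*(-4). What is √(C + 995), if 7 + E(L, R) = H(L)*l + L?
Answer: √23787754972401/154707 ≈ 31.526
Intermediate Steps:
l = 0
E(L, R) = -7 + L (E(L, R) = -7 + (5*0 + L) = -7 + (0 + L) = -7 + L)
K = -318/95 (K = 636*(-1/190) = -318/95 ≈ -3.3474)
C = -173422/154707 (C = (-7 + 11)/(-318/95) + 72/973 = 4*(-95/318) + 72*(1/973) = -190/159 + 72/973 = -173422/154707 ≈ -1.1210)
√(C + 995) = √(-173422/154707 + 995) = √(153760043/154707) = √23787754972401/154707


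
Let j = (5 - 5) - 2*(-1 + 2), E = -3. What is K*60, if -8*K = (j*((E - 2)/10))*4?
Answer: -30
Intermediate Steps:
j = -2 (j = 0 - 2*1 = 0 - 2 = -2)
K = -1/2 (K = -(-2*(-3 - 2)/10)*4/8 = -(-(-10)/10)*4/8 = -(-2*(-1/2))*4/8 = -4/8 = -1/8*4 = -1/2 ≈ -0.50000)
K*60 = -1/2*60 = -30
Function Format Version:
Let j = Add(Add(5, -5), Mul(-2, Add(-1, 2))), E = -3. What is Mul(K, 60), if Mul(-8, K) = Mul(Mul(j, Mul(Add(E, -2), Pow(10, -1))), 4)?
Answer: -30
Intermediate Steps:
j = -2 (j = Add(0, Mul(-2, 1)) = Add(0, -2) = -2)
K = Rational(-1, 2) (K = Mul(Rational(-1, 8), Mul(Mul(-2, Mul(Add(-3, -2), Pow(10, -1))), 4)) = Mul(Rational(-1, 8), Mul(Mul(-2, Mul(-5, Rational(1, 10))), 4)) = Mul(Rational(-1, 8), Mul(Mul(-2, Rational(-1, 2)), 4)) = Mul(Rational(-1, 8), Mul(1, 4)) = Mul(Rational(-1, 8), 4) = Rational(-1, 2) ≈ -0.50000)
Mul(K, 60) = Mul(Rational(-1, 2), 60) = -30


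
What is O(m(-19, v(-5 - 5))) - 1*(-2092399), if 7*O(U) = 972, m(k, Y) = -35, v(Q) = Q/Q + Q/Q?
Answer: 14647765/7 ≈ 2.0925e+6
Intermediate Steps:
v(Q) = 2 (v(Q) = 1 + 1 = 2)
O(U) = 972/7 (O(U) = (⅐)*972 = 972/7)
O(m(-19, v(-5 - 5))) - 1*(-2092399) = 972/7 - 1*(-2092399) = 972/7 + 2092399 = 14647765/7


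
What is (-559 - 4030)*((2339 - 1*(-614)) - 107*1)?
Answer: -13060294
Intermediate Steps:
(-559 - 4030)*((2339 - 1*(-614)) - 107*1) = -4589*((2339 + 614) - 107) = -4589*(2953 - 107) = -4589*2846 = -13060294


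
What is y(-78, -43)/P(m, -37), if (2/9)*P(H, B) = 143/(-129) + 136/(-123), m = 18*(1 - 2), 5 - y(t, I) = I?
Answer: -56416/11711 ≈ -4.8174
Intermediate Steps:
y(t, I) = 5 - I
m = -18 (m = 18*(-1) = -18)
P(H, B) = -35133/3526 (P(H, B) = 9*(143/(-129) + 136/(-123))/2 = 9*(143*(-1/129) + 136*(-1/123))/2 = 9*(-143/129 - 136/123)/2 = (9/2)*(-11711/5289) = -35133/3526)
y(-78, -43)/P(m, -37) = (5 - 1*(-43))/(-35133/3526) = (5 + 43)*(-3526/35133) = 48*(-3526/35133) = -56416/11711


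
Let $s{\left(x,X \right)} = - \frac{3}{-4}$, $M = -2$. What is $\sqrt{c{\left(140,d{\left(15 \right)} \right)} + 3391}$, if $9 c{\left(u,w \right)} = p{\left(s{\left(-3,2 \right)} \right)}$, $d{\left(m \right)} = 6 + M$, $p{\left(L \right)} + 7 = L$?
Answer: $\frac{\sqrt{122051}}{6} \approx 58.226$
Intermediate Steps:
$s{\left(x,X \right)} = \frac{3}{4}$ ($s{\left(x,X \right)} = \left(-3\right) \left(- \frac{1}{4}\right) = \frac{3}{4}$)
$p{\left(L \right)} = -7 + L$
$d{\left(m \right)} = 4$ ($d{\left(m \right)} = 6 - 2 = 4$)
$c{\left(u,w \right)} = - \frac{25}{36}$ ($c{\left(u,w \right)} = \frac{-7 + \frac{3}{4}}{9} = \frac{1}{9} \left(- \frac{25}{4}\right) = - \frac{25}{36}$)
$\sqrt{c{\left(140,d{\left(15 \right)} \right)} + 3391} = \sqrt{- \frac{25}{36} + 3391} = \sqrt{\frac{122051}{36}} = \frac{\sqrt{122051}}{6}$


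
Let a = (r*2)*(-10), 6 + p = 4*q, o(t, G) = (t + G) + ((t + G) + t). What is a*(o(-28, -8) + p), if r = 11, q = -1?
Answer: 24200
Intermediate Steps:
o(t, G) = 2*G + 3*t (o(t, G) = (G + t) + ((G + t) + t) = (G + t) + (G + 2*t) = 2*G + 3*t)
p = -10 (p = -6 + 4*(-1) = -6 - 4 = -10)
a = -220 (a = (11*2)*(-10) = 22*(-10) = -220)
a*(o(-28, -8) + p) = -220*((2*(-8) + 3*(-28)) - 10) = -220*((-16 - 84) - 10) = -220*(-100 - 10) = -220*(-110) = 24200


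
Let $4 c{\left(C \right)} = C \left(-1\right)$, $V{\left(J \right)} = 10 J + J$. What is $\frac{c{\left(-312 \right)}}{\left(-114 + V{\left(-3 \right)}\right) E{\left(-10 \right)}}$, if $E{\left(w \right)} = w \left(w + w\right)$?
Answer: $- \frac{13}{4900} \approx -0.0026531$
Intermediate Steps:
$V{\left(J \right)} = 11 J$
$E{\left(w \right)} = 2 w^{2}$ ($E{\left(w \right)} = w 2 w = 2 w^{2}$)
$c{\left(C \right)} = - \frac{C}{4}$ ($c{\left(C \right)} = \frac{C \left(-1\right)}{4} = \frac{\left(-1\right) C}{4} = - \frac{C}{4}$)
$\frac{c{\left(-312 \right)}}{\left(-114 + V{\left(-3 \right)}\right) E{\left(-10 \right)}} = \frac{\left(- \frac{1}{4}\right) \left(-312\right)}{\left(-114 + 11 \left(-3\right)\right) 2 \left(-10\right)^{2}} = \frac{78}{\left(-114 - 33\right) 2 \cdot 100} = \frac{78}{\left(-147\right) 200} = \frac{78}{-29400} = 78 \left(- \frac{1}{29400}\right) = - \frac{13}{4900}$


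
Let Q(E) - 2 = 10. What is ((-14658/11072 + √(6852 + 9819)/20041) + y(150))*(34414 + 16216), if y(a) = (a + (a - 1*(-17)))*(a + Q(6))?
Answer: 7196761225725/2768 + 50630*√16671/20041 ≈ 2.6000e+9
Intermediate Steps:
Q(E) = 12 (Q(E) = 2 + 10 = 12)
y(a) = (12 + a)*(17 + 2*a) (y(a) = (a + (a - 1*(-17)))*(a + 12) = (a + (a + 17))*(12 + a) = (a + (17 + a))*(12 + a) = (17 + 2*a)*(12 + a) = (12 + a)*(17 + 2*a))
((-14658/11072 + √(6852 + 9819)/20041) + y(150))*(34414 + 16216) = ((-14658/11072 + √(6852 + 9819)/20041) + (204 + 2*150² + 41*150))*(34414 + 16216) = ((-14658*1/11072 + √16671*(1/20041)) + (204 + 2*22500 + 6150))*50630 = ((-7329/5536 + √16671/20041) + (204 + 45000 + 6150))*50630 = ((-7329/5536 + √16671/20041) + 51354)*50630 = (284288415/5536 + √16671/20041)*50630 = 7196761225725/2768 + 50630*√16671/20041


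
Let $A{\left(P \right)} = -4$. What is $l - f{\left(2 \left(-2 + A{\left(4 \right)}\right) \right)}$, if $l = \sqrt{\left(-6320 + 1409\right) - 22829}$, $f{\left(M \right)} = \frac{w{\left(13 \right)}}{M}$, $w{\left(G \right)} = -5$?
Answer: $- \frac{5}{12} + 2 i \sqrt{6935} \approx -0.41667 + 166.55 i$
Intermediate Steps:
$f{\left(M \right)} = - \frac{5}{M}$
$l = 2 i \sqrt{6935}$ ($l = \sqrt{-4911 - 22829} = \sqrt{-27740} = 2 i \sqrt{6935} \approx 166.55 i$)
$l - f{\left(2 \left(-2 + A{\left(4 \right)}\right) \right)} = 2 i \sqrt{6935} - - \frac{5}{2 \left(-2 - 4\right)} = 2 i \sqrt{6935} - - \frac{5}{2 \left(-6\right)} = 2 i \sqrt{6935} - - \frac{5}{-12} = 2 i \sqrt{6935} - \left(-5\right) \left(- \frac{1}{12}\right) = 2 i \sqrt{6935} - \frac{5}{12} = - \frac{5}{12} + 2 i \sqrt{6935}$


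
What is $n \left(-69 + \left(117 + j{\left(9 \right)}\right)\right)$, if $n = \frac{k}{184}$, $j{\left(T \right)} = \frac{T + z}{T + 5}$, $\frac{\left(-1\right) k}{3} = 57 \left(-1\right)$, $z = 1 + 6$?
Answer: $\frac{7353}{161} \approx 45.671$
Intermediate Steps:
$z = 7$
$k = 171$ ($k = - 3 \cdot 57 \left(-1\right) = \left(-3\right) \left(-57\right) = 171$)
$j{\left(T \right)} = \frac{7 + T}{5 + T}$ ($j{\left(T \right)} = \frac{T + 7}{T + 5} = \frac{7 + T}{5 + T}$)
$n = \frac{171}{184} \approx 0.92935$
$n \left(-69 + \left(117 + j{\left(9 \right)}\right)\right) = \frac{171 \left(-69 + \left(117 + \frac{7 + 9}{5 + 9}\right)\right)}{184} = \frac{171 \left(-69 + \left(117 + \frac{1}{14} \cdot 16\right)\right)}{184} = \frac{171 \left(-69 + \left(117 + \frac{8}{7}\right)\right)}{184} = \frac{171 \left(-69 + \frac{827}{7}\right)}{184} = \frac{171}{184} \cdot \frac{344}{7} = \frac{7353}{161}$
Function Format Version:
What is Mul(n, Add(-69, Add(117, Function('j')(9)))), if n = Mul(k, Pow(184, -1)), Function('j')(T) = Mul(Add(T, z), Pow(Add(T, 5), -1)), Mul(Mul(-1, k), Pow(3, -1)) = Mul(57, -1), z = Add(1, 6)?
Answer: Rational(7353, 161) ≈ 45.671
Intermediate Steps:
z = 7
k = 171 (k = Mul(-3, Mul(57, -1)) = Mul(-3, -57) = 171)
Function('j')(T) = Mul(Pow(Add(5, T), -1), Add(7, T)) (Function('j')(T) = Mul(Add(T, 7), Pow(Add(T, 5), -1)) = Mul(Add(7, T), Pow(Add(5, T), -1)) = Mul(Pow(Add(5, T), -1), Add(7, T)))
n = Rational(171, 184) (n = Mul(171, Pow(184, -1)) = Mul(171, Rational(1, 184)) = Rational(171, 184) ≈ 0.92935)
Mul(n, Add(-69, Add(117, Function('j')(9)))) = Mul(Rational(171, 184), Add(-69, Add(117, Mul(Pow(Add(5, 9), -1), Add(7, 9))))) = Mul(Rational(171, 184), Add(-69, Add(117, Mul(Pow(14, -1), 16)))) = Mul(Rational(171, 184), Add(-69, Add(117, Mul(Rational(1, 14), 16)))) = Mul(Rational(171, 184), Add(-69, Add(117, Rational(8, 7)))) = Mul(Rational(171, 184), Add(-69, Rational(827, 7))) = Mul(Rational(171, 184), Rational(344, 7)) = Rational(7353, 161)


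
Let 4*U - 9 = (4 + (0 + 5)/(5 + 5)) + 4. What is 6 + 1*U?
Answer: 83/8 ≈ 10.375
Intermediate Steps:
U = 35/8 (U = 9/4 + ((4 + (0 + 5)/(5 + 5)) + 4)/4 = 9/4 + ((4 + 5/10) + 4)/4 = 9/4 + ((4 + 5*(1/10)) + 4)/4 = 9/4 + ((4 + 1/2) + 4)/4 = 9/4 + (9/2 + 4)/4 = 9/4 + (1/4)*(17/2) = 9/4 + 17/8 = 35/8 ≈ 4.3750)
6 + 1*U = 6 + 1*(35/8) = 6 + 35/8 = 83/8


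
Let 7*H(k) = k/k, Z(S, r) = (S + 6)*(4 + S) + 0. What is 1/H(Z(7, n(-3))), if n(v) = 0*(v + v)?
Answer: 7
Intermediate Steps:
n(v) = 0 (n(v) = 0*(2*v) = 0)
Z(S, r) = (4 + S)*(6 + S) (Z(S, r) = (6 + S)*(4 + S) + 0 = (4 + S)*(6 + S) + 0 = (4 + S)*(6 + S))
H(k) = ⅐ (H(k) = (k/k)/7 = (⅐)*1 = ⅐)
1/H(Z(7, n(-3))) = 1/(⅐) = 7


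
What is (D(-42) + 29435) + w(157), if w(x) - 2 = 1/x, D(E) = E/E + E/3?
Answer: 4619569/157 ≈ 29424.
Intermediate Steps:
D(E) = 1 + E/3 (D(E) = 1 + E*(1/3) = 1 + E/3)
w(x) = 2 + 1/x
(D(-42) + 29435) + w(157) = ((1 + (1/3)*(-42)) + 29435) + (2 + 1/157) = ((1 - 14) + 29435) + (2 + 1/157) = (-13 + 29435) + 315/157 = 29422 + 315/157 = 4619569/157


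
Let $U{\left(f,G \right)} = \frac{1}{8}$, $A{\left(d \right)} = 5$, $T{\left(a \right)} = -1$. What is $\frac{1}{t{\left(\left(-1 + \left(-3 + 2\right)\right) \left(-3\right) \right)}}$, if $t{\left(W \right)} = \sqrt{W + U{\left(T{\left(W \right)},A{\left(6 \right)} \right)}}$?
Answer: $\frac{2 \sqrt{2}}{7} \approx 0.40406$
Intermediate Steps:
$U{\left(f,G \right)} = \frac{1}{8}$
$t{\left(W \right)} = \sqrt{\frac{1}{8} + W}$ ($t{\left(W \right)} = \sqrt{W + \frac{1}{8}} = \sqrt{\frac{1}{8} + W}$)
$\frac{1}{t{\left(\left(-1 + \left(-3 + 2\right)\right) \left(-3\right) \right)}} = \frac{1}{\frac{1}{4} \sqrt{2 + 16 \left(-1 + \left(-3 + 2\right)\right) \left(-3\right)}} = \frac{1}{\frac{1}{4} \sqrt{2 + 16 \left(-1 - 1\right) \left(-3\right)}} = \frac{1}{\frac{1}{4} \sqrt{2 + 16 \left(\left(-2\right) \left(-3\right)\right)}} = \frac{1}{\frac{1}{4} \sqrt{2 + 16 \cdot 6}} = \frac{1}{\frac{1}{4} \sqrt{2 + 96}} = \frac{1}{\frac{1}{4} \sqrt{98}} = \frac{1}{\frac{1}{4} \cdot 7 \sqrt{2}} = \frac{1}{\frac{7}{4} \sqrt{2}} = \frac{2 \sqrt{2}}{7}$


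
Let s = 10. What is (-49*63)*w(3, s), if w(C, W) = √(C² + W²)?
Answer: -3087*√109 ≈ -32229.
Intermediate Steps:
(-49*63)*w(3, s) = (-49*63)*√(3² + 10²) = -3087*√(9 + 100) = -3087*√109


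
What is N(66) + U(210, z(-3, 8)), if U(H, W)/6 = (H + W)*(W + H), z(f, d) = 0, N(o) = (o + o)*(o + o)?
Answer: 282024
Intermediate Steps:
N(o) = 4*o² (N(o) = (2*o)*(2*o) = 4*o²)
U(H, W) = 6*(H + W)² (U(H, W) = 6*((H + W)*(W + H)) = 6*((H + W)*(H + W)) = 6*(H + W)²)
N(66) + U(210, z(-3, 8)) = 4*66² + 6*(210 + 0)² = 4*4356 + 6*210² = 17424 + 6*44100 = 17424 + 264600 = 282024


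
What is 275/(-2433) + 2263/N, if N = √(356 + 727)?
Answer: -275/2433 + 2263*√3/57 ≈ 68.652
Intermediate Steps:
N = 19*√3 (N = √1083 = 19*√3 ≈ 32.909)
275/(-2433) + 2263/N = 275/(-2433) + 2263/((19*√3)) = 275*(-1/2433) + 2263*(√3/57) = -275/2433 + 2263*√3/57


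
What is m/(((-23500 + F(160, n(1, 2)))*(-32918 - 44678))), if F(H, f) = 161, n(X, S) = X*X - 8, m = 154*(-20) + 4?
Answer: -769/452753261 ≈ -1.6985e-6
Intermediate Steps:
m = -3076 (m = -3080 + 4 = -3076)
n(X, S) = -8 + X² (n(X, S) = X² - 8 = -8 + X²)
m/(((-23500 + F(160, n(1, 2)))*(-32918 - 44678))) = -3076*1/((-32918 - 44678)*(-23500 + 161)) = -3076/((-23339*(-77596))) = -3076/1811013044 = -3076*1/1811013044 = -769/452753261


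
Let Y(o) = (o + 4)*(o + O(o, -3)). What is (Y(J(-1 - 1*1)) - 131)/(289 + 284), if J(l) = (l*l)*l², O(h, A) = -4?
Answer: 109/573 ≈ 0.19023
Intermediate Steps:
J(l) = l⁴ (J(l) = l²*l² = l⁴)
Y(o) = (-4 + o)*(4 + o) (Y(o) = (o + 4)*(o - 4) = (4 + o)*(-4 + o) = (-4 + o)*(4 + o))
(Y(J(-1 - 1*1)) - 131)/(289 + 284) = ((-16 + ((-1 - 1*1)⁴)²) - 131)/(289 + 284) = ((-16 + ((-1 - 1)⁴)²) - 131)/573 = ((-16 + ((-2)⁴)²) - 131)*(1/573) = ((-16 + 16²) - 131)*(1/573) = ((-16 + 256) - 131)*(1/573) = (240 - 131)*(1/573) = 109*(1/573) = 109/573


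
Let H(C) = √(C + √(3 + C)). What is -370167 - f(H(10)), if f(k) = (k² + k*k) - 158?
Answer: -370029 - 2*√13 ≈ -3.7004e+5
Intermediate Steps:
f(k) = -158 + 2*k² (f(k) = (k² + k²) - 158 = 2*k² - 158 = -158 + 2*k²)
-370167 - f(H(10)) = -370167 - (-158 + 2*(√(10 + √(3 + 10)))²) = -370167 - (-158 + 2*(√(10 + √13))²) = -370167 - (-158 + 2*(10 + √13)) = -370167 - (-158 + (20 + 2*√13)) = -370167 - (-138 + 2*√13) = -370167 + (138 - 2*√13) = -370029 - 2*√13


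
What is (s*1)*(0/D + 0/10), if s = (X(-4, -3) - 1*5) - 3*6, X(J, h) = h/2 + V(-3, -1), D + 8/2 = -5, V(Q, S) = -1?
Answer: 0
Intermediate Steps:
D = -9 (D = -4 - 5 = -9)
X(J, h) = -1 + h/2 (X(J, h) = h/2 - 1 = -1 + h/2)
s = -51/2 (s = ((-1 + (½)*(-3)) - 1*5) - 3*6 = ((-1 - 3/2) - 5) - 18 = (-5/2 - 5) - 18 = -15/2 - 18 = -51/2 ≈ -25.500)
(s*1)*(0/D + 0/10) = (-51/2*1)*(0/(-9) + 0/10) = -51*(0*(-⅑) + 0*(⅒))/2 = -51*(0 + 0)/2 = -51/2*0 = 0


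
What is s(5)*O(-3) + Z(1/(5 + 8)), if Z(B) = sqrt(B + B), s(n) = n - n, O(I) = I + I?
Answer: sqrt(26)/13 ≈ 0.39223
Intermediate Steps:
O(I) = 2*I
s(n) = 0
Z(B) = sqrt(2)*sqrt(B) (Z(B) = sqrt(2*B) = sqrt(2)*sqrt(B))
s(5)*O(-3) + Z(1/(5 + 8)) = 0*(2*(-3)) + sqrt(2)*sqrt(1/(5 + 8)) = 0*(-6) + sqrt(2)*sqrt(1/13) = 0 + sqrt(2)*sqrt(1/13) = 0 + sqrt(2)*(sqrt(13)/13) = 0 + sqrt(26)/13 = sqrt(26)/13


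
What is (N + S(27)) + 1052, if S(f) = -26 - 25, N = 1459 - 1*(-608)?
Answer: 3068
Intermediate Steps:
N = 2067 (N = 1459 + 608 = 2067)
S(f) = -51
(N + S(27)) + 1052 = (2067 - 51) + 1052 = 2016 + 1052 = 3068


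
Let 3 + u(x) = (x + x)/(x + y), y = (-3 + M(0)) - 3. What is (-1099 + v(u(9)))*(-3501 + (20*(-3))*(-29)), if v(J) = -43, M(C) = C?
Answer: 2011062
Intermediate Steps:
y = -6 (y = (-3 + 0) - 3 = -3 - 3 = -6)
u(x) = -3 + 2*x/(-6 + x) (u(x) = -3 + (x + x)/(x - 6) = -3 + (2*x)/(-6 + x) = -3 + 2*x/(-6 + x))
(-1099 + v(u(9)))*(-3501 + (20*(-3))*(-29)) = (-1099 - 43)*(-3501 + (20*(-3))*(-29)) = -1142*(-3501 - 60*(-29)) = -1142*(-3501 + 1740) = -1142*(-1761) = 2011062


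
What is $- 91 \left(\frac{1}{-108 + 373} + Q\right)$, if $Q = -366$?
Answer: $\frac{8825999}{265} \approx 33306.0$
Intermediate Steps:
$- 91 \left(\frac{1}{-108 + 373} + Q\right) = - 91 \left(\frac{1}{-108 + 373} - 366\right) = - 91 \left(\frac{1}{265} - 366\right) = \left(-91\right) \left(- \frac{96989}{265}\right) = \frac{8825999}{265}$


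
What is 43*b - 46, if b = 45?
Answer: 1889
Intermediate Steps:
43*b - 46 = 43*45 - 46 = 1935 - 46 = 1889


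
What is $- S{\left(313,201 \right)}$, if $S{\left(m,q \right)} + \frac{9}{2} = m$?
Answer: $- \frac{617}{2} \approx -308.5$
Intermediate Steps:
$S{\left(m,q \right)} = - \frac{9}{2} + m$
$- S{\left(313,201 \right)} = - (- \frac{9}{2} + 313) = \left(-1\right) \frac{617}{2} = - \frac{617}{2}$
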